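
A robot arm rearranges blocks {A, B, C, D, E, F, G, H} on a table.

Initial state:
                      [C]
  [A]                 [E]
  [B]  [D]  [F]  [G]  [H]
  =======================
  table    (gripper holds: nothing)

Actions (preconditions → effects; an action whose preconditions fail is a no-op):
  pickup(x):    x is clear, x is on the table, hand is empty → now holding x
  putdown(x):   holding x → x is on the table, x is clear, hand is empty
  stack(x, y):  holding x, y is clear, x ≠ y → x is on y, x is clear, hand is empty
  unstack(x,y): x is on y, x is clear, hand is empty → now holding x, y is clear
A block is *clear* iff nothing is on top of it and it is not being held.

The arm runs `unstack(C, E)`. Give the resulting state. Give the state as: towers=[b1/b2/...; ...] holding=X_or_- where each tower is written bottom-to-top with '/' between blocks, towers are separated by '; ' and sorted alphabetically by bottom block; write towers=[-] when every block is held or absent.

towers=[B/A; D; F; G; H/E] holding=C

before: towers=[B/A; D; F; G; H/E/C] holding=-
pre[unstack(C, E)]: on(C,E) ok, clear(C) ok, handempty ok
all met → apply unstack(C, E)
after:  towers=[B/A; D; F; G; H/E] holding=C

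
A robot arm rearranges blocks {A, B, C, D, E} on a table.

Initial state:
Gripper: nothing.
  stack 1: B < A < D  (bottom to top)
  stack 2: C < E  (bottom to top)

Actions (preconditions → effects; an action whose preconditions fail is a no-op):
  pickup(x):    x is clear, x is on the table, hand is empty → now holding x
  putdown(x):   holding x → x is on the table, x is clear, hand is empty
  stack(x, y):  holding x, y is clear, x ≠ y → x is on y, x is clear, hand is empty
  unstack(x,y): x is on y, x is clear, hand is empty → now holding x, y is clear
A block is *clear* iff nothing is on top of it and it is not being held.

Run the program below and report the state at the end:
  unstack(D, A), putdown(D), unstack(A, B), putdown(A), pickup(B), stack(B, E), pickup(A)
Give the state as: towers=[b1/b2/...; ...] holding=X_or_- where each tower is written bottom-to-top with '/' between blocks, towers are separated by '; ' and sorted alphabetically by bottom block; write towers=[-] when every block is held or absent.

towers=[C/E/B; D] holding=A

step 1 (unstack(D, A)): towers=[B/A; C/E] holding=D
step 2 (putdown(D)): towers=[B/A; C/E; D] holding=-
step 3 (unstack(A, B)): towers=[B; C/E; D] holding=A
step 4 (putdown(A)): towers=[A; B; C/E; D] holding=-
step 5 (pickup(B)): towers=[A; C/E; D] holding=B
step 6 (stack(B, E)): towers=[A; C/E/B; D] holding=-
step 7 (pickup(A)): towers=[C/E/B; D] holding=A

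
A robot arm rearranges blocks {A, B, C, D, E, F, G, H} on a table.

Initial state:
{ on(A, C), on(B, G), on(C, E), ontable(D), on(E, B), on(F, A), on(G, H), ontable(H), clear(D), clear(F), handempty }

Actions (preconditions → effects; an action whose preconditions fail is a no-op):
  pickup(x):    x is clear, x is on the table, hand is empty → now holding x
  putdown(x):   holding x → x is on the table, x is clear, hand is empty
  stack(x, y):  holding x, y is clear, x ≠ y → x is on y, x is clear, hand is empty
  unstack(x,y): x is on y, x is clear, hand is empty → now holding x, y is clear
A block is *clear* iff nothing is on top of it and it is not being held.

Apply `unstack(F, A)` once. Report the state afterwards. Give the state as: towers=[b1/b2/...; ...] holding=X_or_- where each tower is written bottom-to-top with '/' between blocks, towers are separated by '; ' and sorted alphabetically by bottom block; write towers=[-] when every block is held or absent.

before: towers=[D; H/G/B/E/C/A/F] holding=-
pre[unstack(F, A)]: on(F,A) ok, clear(F) ok, handempty ok
all met → apply unstack(F, A)
after:  towers=[D; H/G/B/E/C/A] holding=F

towers=[D; H/G/B/E/C/A] holding=F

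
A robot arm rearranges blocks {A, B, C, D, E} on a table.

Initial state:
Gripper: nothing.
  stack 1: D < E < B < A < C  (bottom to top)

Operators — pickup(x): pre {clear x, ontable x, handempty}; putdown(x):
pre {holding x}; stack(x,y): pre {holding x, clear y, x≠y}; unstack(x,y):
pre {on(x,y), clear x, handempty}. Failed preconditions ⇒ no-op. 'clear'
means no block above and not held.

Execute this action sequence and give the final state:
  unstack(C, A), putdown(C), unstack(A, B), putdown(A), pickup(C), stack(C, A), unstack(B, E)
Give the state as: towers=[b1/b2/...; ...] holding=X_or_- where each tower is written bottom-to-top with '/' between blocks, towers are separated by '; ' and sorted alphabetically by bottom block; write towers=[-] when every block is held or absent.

step 1 (unstack(C, A)): towers=[D/E/B/A] holding=C
step 2 (putdown(C)): towers=[C; D/E/B/A] holding=-
step 3 (unstack(A, B)): towers=[C; D/E/B] holding=A
step 4 (putdown(A)): towers=[A; C; D/E/B] holding=-
step 5 (pickup(C)): towers=[A; D/E/B] holding=C
step 6 (stack(C, A)): towers=[A/C; D/E/B] holding=-
step 7 (unstack(B, E)): towers=[A/C; D/E] holding=B

towers=[A/C; D/E] holding=B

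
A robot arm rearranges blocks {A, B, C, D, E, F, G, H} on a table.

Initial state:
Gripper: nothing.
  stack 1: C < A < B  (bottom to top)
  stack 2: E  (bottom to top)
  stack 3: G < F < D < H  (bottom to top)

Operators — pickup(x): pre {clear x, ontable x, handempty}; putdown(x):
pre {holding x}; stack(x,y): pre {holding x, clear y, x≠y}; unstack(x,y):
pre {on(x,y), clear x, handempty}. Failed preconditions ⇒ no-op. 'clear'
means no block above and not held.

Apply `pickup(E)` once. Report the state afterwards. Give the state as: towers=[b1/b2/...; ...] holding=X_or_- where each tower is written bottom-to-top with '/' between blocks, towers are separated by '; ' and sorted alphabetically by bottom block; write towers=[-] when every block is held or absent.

before: towers=[C/A/B; E; G/F/D/H] holding=-
pre[pickup(E)]: clear(E) ok, ontable(E) ok, handempty ok
all met → apply pickup(E)
after:  towers=[C/A/B; G/F/D/H] holding=E

towers=[C/A/B; G/F/D/H] holding=E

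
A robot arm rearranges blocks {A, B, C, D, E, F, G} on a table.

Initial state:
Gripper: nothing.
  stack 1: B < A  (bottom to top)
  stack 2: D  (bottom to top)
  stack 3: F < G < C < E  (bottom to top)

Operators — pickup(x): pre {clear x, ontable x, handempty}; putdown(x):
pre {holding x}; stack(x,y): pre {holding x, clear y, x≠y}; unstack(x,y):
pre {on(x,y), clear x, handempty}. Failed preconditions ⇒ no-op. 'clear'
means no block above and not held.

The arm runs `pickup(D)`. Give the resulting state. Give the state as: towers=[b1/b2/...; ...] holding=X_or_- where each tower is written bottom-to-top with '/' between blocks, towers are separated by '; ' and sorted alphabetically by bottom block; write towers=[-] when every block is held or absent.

before: towers=[B/A; D; F/G/C/E] holding=-
pre[pickup(D)]: clear(D) ok, ontable(D) ok, handempty ok
all met → apply pickup(D)
after:  towers=[B/A; F/G/C/E] holding=D

towers=[B/A; F/G/C/E] holding=D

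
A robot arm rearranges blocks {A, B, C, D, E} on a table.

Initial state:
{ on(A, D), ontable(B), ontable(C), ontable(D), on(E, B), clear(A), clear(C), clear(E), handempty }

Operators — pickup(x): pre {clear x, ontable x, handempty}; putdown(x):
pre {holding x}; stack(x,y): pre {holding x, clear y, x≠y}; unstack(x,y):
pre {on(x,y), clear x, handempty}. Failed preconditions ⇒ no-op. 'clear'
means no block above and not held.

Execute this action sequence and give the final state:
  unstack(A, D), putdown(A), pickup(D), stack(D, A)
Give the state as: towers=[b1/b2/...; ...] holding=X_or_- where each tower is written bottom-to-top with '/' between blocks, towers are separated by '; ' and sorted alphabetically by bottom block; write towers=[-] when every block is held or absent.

towers=[A/D; B/E; C] holding=-

step 1 (unstack(A, D)): towers=[B/E; C; D] holding=A
step 2 (putdown(A)): towers=[A; B/E; C; D] holding=-
step 3 (pickup(D)): towers=[A; B/E; C] holding=D
step 4 (stack(D, A)): towers=[A/D; B/E; C] holding=-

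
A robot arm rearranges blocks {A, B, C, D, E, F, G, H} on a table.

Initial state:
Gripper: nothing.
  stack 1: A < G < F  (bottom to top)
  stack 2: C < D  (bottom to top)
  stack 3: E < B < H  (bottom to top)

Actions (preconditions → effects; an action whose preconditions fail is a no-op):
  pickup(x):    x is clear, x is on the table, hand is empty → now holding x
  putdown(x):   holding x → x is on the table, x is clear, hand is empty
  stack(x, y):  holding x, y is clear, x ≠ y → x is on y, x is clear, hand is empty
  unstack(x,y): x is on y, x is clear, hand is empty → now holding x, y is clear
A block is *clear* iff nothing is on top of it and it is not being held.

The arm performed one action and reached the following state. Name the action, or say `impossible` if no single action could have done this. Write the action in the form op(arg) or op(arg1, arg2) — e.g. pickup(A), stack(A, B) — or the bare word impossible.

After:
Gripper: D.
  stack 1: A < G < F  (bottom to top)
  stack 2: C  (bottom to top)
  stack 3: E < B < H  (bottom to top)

target: towers=[A/G/F; C; E/B/H] holding=D
     unstack(H, B) → towers=[A/G/F; C/D; E/B] holding=H
     unstack(F, G) → towers=[A/G; C/D; E/B/H] holding=F
     unstack(D, C) → towers=[A/G/F; C; E/B/H] holding=D  ← match

unstack(D, C)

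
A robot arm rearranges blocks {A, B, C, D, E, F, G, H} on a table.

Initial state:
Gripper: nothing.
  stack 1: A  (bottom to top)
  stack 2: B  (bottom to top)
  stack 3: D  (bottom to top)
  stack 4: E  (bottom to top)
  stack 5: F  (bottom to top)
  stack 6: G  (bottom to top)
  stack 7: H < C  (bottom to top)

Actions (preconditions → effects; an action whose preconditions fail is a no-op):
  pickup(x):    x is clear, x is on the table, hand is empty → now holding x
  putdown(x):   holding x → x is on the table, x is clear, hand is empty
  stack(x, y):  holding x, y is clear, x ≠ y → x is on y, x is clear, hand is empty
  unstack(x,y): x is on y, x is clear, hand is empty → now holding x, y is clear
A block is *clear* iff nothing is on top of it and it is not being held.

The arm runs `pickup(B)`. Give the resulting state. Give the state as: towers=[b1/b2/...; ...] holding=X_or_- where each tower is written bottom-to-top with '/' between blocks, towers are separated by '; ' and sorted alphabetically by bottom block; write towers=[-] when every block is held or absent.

towers=[A; D; E; F; G; H/C] holding=B

before: towers=[A; B; D; E; F; G; H/C] holding=-
pre[pickup(B)]: clear(B) ✓, ontable(B) ✓, handempty ✓
all met → apply pickup(B)
after:  towers=[A; D; E; F; G; H/C] holding=B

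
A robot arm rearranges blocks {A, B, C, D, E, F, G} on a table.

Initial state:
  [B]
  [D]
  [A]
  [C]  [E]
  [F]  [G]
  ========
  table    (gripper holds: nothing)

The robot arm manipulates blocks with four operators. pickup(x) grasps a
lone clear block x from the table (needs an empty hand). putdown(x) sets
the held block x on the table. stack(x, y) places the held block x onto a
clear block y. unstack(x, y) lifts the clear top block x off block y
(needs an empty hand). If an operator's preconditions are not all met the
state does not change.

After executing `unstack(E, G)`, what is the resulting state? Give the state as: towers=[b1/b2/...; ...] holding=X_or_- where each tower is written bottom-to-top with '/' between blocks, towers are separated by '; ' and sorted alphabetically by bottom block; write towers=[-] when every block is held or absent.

towers=[F/C/A/D/B; G] holding=E

before: towers=[F/C/A/D/B; G/E] holding=-
pre[unstack(E, G)]: on(E,G) ok, clear(E) ok, handempty ok
all met → apply unstack(E, G)
after:  towers=[F/C/A/D/B; G] holding=E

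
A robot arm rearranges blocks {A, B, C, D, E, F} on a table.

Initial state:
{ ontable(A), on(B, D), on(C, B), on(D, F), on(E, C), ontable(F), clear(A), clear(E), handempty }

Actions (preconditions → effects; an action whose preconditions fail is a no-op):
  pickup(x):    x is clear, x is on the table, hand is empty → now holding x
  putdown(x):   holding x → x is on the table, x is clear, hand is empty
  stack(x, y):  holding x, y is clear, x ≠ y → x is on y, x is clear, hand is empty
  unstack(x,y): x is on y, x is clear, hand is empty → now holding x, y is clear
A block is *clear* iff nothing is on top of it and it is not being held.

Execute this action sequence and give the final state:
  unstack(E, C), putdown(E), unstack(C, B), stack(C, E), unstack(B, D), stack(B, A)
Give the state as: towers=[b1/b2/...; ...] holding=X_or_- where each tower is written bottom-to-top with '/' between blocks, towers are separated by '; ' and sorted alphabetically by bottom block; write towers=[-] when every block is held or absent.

towers=[A/B; E/C; F/D] holding=-

step 1 (unstack(E, C)): towers=[A; F/D/B/C] holding=E
step 2 (putdown(E)): towers=[A; E; F/D/B/C] holding=-
step 3 (unstack(C, B)): towers=[A; E; F/D/B] holding=C
step 4 (stack(C, E)): towers=[A; E/C; F/D/B] holding=-
step 5 (unstack(B, D)): towers=[A; E/C; F/D] holding=B
step 6 (stack(B, A)): towers=[A/B; E/C; F/D] holding=-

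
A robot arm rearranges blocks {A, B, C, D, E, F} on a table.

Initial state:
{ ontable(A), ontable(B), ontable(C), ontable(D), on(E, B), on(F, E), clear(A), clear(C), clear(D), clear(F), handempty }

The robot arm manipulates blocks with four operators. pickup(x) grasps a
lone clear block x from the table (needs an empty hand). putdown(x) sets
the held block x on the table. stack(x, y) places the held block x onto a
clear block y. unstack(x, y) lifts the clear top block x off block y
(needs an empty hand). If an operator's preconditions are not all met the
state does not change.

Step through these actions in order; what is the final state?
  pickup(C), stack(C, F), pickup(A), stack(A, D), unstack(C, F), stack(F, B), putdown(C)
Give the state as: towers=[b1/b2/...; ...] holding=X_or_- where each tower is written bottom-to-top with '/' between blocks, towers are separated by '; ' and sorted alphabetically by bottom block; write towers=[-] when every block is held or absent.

towers=[B/E/F; C; D/A] holding=-

step 1 (pickup(C)): towers=[A; B/E/F; D] holding=C
step 2 (stack(C, F)): towers=[A; B/E/F/C; D] holding=-
step 3 (pickup(A)): towers=[B/E/F/C; D] holding=A
step 4 (stack(A, D)): towers=[B/E/F/C; D/A] holding=-
step 5 (unstack(C, F)): towers=[B/E/F; D/A] holding=C
step 6 (stack(F, B)) [no-op]: towers=[B/E/F; D/A] holding=C
step 7 (putdown(C)): towers=[B/E/F; C; D/A] holding=-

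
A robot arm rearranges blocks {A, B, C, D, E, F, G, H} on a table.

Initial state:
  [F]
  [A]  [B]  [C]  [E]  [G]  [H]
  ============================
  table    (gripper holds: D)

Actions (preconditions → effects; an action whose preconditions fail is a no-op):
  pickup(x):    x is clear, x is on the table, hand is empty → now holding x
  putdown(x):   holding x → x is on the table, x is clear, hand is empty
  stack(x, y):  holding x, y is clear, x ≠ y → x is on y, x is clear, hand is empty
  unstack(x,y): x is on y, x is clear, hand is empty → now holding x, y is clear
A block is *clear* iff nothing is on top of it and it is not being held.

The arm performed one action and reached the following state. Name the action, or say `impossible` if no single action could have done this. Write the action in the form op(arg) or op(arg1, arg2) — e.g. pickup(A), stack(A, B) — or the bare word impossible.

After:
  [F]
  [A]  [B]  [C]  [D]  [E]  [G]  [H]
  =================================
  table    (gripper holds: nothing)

target: towers=[A/F; B; C; D; E; G; H] holding=-
        putdown(D) → towers=[A/F; B; C; D; E; G; H] holding=-  ← match
       stack(D, G) → towers=[A/F; B; C; E; G/D; H] holding=-
       stack(D, E) → towers=[A/F; B; C; E/D; G; H] holding=-
       stack(D, H) → towers=[A/F; B; C; E; G; H/D] holding=-
       stack(D, B) → towers=[A/F; B/D; C; E; G; H] holding=-
       stack(D, F) → towers=[A/F/D; B; C; E; G; H] holding=-
       stack(D, C) → towers=[A/F; B; C/D; E; G; H] holding=-

putdown(D)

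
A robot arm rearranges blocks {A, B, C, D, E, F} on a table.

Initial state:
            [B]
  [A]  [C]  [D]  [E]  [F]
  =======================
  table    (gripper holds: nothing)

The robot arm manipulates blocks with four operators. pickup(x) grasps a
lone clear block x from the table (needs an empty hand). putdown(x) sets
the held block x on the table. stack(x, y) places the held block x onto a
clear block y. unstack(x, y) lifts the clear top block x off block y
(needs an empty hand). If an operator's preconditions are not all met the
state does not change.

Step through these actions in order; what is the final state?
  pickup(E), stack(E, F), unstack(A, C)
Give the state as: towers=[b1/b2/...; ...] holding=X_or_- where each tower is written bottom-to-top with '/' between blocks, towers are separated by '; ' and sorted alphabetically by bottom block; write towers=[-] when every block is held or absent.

step 1 (pickup(E)): towers=[A; C; D/B; F] holding=E
step 2 (stack(E, F)): towers=[A; C; D/B; F/E] holding=-
step 3 (unstack(A, C)) [no-op]: towers=[A; C; D/B; F/E] holding=-

towers=[A; C; D/B; F/E] holding=-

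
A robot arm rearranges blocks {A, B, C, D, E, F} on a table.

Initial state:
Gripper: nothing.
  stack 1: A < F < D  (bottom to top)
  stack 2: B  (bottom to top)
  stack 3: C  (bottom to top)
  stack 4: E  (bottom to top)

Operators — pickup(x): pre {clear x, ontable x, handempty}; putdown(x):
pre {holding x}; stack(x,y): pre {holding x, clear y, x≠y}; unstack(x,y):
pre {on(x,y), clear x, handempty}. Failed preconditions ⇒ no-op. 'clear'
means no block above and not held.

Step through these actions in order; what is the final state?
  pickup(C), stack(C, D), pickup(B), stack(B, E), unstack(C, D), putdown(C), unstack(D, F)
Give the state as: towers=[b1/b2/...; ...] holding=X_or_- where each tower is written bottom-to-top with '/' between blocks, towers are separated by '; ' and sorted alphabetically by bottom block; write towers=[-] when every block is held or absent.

step 1 (pickup(C)): towers=[A/F/D; B; E] holding=C
step 2 (stack(C, D)): towers=[A/F/D/C; B; E] holding=-
step 3 (pickup(B)): towers=[A/F/D/C; E] holding=B
step 4 (stack(B, E)): towers=[A/F/D/C; E/B] holding=-
step 5 (unstack(C, D)): towers=[A/F/D; E/B] holding=C
step 6 (putdown(C)): towers=[A/F/D; C; E/B] holding=-
step 7 (unstack(D, F)): towers=[A/F; C; E/B] holding=D

towers=[A/F; C; E/B] holding=D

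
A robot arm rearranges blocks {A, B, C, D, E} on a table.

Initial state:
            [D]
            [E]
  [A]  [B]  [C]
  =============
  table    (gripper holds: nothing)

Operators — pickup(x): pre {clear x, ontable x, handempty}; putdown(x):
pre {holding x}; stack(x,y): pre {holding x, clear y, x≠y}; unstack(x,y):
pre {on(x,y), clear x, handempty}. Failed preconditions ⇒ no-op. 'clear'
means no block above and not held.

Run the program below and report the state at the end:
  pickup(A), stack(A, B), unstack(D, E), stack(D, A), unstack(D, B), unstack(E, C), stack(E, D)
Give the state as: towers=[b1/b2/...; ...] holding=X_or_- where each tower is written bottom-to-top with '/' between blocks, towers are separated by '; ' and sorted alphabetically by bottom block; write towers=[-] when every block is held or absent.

step 1 (pickup(A)): towers=[B; C/E/D] holding=A
step 2 (stack(A, B)): towers=[B/A; C/E/D] holding=-
step 3 (unstack(D, E)): towers=[B/A; C/E] holding=D
step 4 (stack(D, A)): towers=[B/A/D; C/E] holding=-
step 5 (unstack(D, B)) [no-op]: towers=[B/A/D; C/E] holding=-
step 6 (unstack(E, C)): towers=[B/A/D; C] holding=E
step 7 (stack(E, D)): towers=[B/A/D/E; C] holding=-

towers=[B/A/D/E; C] holding=-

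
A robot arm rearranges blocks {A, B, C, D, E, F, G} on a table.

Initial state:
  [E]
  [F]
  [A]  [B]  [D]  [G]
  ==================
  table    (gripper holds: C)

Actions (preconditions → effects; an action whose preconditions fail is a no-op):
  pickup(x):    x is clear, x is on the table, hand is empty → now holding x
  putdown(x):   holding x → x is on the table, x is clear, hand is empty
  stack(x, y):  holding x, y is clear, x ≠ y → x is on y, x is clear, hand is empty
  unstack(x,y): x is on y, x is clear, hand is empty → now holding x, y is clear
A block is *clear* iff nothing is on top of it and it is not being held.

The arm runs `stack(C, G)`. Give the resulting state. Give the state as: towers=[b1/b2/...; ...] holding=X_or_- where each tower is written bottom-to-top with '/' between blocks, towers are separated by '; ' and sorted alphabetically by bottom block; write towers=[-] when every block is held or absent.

towers=[A/F/E; B; D; G/C] holding=-

before: towers=[A/F/E; B; D; G] holding=C
pre[stack(C, G)]: holding(C) yes, clear(G) yes, C≠G yes
all met → apply stack(C, G)
after:  towers=[A/F/E; B; D; G/C] holding=-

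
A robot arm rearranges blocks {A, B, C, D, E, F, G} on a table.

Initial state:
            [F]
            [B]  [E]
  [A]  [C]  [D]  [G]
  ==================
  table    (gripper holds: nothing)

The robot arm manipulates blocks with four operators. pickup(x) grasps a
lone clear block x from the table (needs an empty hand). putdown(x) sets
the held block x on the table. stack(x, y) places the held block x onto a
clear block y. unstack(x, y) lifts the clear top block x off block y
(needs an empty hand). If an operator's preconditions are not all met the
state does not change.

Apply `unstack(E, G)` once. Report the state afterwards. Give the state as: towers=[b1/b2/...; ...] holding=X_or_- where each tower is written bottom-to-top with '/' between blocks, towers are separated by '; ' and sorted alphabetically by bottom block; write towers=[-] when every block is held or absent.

before: towers=[A; C; D/B/F; G/E] holding=-
pre[unstack(E, G)]: on(E,G) yes, clear(E) yes, handempty yes
all met → apply unstack(E, G)
after:  towers=[A; C; D/B/F; G] holding=E

towers=[A; C; D/B/F; G] holding=E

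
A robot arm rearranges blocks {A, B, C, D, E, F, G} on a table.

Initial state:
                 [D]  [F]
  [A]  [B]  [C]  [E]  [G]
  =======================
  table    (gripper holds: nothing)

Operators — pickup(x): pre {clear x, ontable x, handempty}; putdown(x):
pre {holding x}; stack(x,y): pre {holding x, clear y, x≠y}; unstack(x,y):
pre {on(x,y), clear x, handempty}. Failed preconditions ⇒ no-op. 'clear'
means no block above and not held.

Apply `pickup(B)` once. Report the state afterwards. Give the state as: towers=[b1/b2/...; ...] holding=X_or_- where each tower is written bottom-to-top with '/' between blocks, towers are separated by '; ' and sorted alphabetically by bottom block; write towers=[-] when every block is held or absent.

towers=[A; C; E/D; G/F] holding=B

before: towers=[A; B; C; E/D; G/F] holding=-
pre[pickup(B)]: clear(B) yes, ontable(B) yes, handempty yes
all met → apply pickup(B)
after:  towers=[A; C; E/D; G/F] holding=B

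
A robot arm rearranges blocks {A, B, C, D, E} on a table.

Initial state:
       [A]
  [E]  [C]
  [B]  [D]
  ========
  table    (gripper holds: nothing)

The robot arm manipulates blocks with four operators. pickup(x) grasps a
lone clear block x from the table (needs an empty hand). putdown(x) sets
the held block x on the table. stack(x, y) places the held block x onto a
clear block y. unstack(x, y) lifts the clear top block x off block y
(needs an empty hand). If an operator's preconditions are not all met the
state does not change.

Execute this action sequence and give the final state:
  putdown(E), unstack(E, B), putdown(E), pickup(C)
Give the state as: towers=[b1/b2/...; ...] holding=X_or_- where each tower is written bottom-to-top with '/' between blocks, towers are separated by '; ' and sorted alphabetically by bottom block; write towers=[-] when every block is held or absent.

step 1 (putdown(E)) [no-op]: towers=[B/E; D/C/A] holding=-
step 2 (unstack(E, B)): towers=[B; D/C/A] holding=E
step 3 (putdown(E)): towers=[B; D/C/A; E] holding=-
step 4 (pickup(C)) [no-op]: towers=[B; D/C/A; E] holding=-

towers=[B; D/C/A; E] holding=-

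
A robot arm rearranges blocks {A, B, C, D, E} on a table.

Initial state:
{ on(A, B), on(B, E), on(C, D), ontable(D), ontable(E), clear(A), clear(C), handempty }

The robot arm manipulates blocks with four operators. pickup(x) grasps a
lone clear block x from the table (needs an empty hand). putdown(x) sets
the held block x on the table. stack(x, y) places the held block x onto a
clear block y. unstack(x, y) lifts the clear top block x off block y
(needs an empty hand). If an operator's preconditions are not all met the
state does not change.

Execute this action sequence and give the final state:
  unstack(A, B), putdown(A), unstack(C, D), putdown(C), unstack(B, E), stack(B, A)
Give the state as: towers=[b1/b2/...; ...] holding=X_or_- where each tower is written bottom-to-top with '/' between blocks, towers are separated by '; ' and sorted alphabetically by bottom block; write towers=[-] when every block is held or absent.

step 1 (unstack(A, B)): towers=[D/C; E/B] holding=A
step 2 (putdown(A)): towers=[A; D/C; E/B] holding=-
step 3 (unstack(C, D)): towers=[A; D; E/B] holding=C
step 4 (putdown(C)): towers=[A; C; D; E/B] holding=-
step 5 (unstack(B, E)): towers=[A; C; D; E] holding=B
step 6 (stack(B, A)): towers=[A/B; C; D; E] holding=-

towers=[A/B; C; D; E] holding=-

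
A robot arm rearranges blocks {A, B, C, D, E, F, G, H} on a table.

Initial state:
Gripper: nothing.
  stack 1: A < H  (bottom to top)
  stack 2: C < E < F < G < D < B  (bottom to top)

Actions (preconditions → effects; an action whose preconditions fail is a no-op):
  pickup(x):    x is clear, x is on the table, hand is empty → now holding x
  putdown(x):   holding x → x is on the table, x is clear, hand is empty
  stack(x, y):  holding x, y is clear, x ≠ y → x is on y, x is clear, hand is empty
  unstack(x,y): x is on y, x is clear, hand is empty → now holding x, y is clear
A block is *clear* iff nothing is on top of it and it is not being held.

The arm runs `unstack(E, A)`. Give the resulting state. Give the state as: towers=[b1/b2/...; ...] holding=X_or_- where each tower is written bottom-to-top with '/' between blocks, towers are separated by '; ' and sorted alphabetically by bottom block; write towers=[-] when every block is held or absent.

towers=[A/H; C/E/F/G/D/B] holding=-

before: towers=[A/H; C/E/F/G/D/B] holding=-
pre[unstack(E, A)]: on(E,A) ✗, clear(E) ✗, handempty ✓
on(E,A), clear(E) unmet → unstack(E, A) is a no-op
after:  towers=[A/H; C/E/F/G/D/B] holding=-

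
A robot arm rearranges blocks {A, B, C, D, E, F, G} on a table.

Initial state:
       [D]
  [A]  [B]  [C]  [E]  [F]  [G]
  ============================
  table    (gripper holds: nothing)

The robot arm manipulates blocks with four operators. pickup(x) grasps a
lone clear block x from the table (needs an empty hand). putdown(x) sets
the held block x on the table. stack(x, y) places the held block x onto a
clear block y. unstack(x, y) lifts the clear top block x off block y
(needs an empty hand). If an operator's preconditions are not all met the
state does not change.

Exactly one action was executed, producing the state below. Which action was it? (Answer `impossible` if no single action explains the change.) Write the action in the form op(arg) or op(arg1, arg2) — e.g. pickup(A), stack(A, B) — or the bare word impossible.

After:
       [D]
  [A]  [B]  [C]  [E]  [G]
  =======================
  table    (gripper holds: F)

target: towers=[A; B/D; C; E; G] holding=F
         pickup(F) → towers=[A; B/D; C; E; G] holding=F  ← match
         pickup(G) → towers=[A; B/D; C; E; F] holding=G
     unstack(D, B) → towers=[A; B; C; E; F; G] holding=D
         pickup(A) → towers=[B/D; C; E; F; G] holding=A
         pickup(E) → towers=[A; B/D; C; F; G] holding=E
         pickup(C) → towers=[A; B/D; E; F; G] holding=C

pickup(F)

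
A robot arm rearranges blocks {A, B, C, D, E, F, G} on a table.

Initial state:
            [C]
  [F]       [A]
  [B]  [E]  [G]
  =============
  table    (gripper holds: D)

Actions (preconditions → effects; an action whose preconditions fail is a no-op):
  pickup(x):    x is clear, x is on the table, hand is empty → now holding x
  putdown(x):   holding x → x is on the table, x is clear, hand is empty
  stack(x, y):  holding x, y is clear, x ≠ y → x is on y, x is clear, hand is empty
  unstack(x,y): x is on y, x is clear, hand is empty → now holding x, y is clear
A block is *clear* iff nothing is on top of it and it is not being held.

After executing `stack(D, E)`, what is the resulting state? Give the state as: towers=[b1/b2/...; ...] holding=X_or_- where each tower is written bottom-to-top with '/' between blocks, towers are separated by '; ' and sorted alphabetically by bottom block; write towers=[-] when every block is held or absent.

towers=[B/F; E/D; G/A/C] holding=-

before: towers=[B/F; E; G/A/C] holding=D
pre[stack(D, E)]: holding(D) ✓, clear(E) ✓, D≠E ✓
all met → apply stack(D, E)
after:  towers=[B/F; E/D; G/A/C] holding=-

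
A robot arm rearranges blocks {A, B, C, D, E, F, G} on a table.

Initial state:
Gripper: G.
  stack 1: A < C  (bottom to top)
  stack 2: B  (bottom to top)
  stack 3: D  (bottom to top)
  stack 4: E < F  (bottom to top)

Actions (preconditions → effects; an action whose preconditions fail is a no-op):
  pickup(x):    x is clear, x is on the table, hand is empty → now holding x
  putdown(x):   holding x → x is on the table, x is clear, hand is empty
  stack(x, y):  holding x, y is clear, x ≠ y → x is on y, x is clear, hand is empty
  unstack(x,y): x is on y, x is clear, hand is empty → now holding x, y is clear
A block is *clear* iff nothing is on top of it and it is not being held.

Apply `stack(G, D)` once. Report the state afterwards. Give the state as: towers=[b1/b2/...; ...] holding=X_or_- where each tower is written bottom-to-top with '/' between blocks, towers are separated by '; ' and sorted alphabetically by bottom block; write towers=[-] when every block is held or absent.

towers=[A/C; B; D/G; E/F] holding=-

before: towers=[A/C; B; D; E/F] holding=G
pre[stack(G, D)]: holding(G) ok, clear(D) ok, G≠D ok
all met → apply stack(G, D)
after:  towers=[A/C; B; D/G; E/F] holding=-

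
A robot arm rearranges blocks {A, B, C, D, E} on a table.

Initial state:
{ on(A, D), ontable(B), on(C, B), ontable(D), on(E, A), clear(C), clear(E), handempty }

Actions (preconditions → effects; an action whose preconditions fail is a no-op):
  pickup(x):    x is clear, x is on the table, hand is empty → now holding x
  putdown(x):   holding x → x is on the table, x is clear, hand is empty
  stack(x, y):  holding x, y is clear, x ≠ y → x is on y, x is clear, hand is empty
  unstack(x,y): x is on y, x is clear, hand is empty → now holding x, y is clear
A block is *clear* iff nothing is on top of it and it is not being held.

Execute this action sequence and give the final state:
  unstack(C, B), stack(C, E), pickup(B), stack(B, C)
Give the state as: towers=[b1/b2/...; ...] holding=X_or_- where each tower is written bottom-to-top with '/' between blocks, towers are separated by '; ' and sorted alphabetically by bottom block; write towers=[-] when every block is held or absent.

towers=[D/A/E/C/B] holding=-

step 1 (unstack(C, B)): towers=[B; D/A/E] holding=C
step 2 (stack(C, E)): towers=[B; D/A/E/C] holding=-
step 3 (pickup(B)): towers=[D/A/E/C] holding=B
step 4 (stack(B, C)): towers=[D/A/E/C/B] holding=-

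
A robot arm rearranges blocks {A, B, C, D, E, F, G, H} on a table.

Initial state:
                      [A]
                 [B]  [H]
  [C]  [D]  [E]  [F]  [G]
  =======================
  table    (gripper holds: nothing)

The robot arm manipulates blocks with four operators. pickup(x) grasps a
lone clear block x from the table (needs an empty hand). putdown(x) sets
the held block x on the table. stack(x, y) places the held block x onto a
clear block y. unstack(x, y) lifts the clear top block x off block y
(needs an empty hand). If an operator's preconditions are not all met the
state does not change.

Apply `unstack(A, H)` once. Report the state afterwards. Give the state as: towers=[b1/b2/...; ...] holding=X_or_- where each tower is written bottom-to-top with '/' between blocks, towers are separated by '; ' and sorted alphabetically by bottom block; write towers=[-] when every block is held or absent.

towers=[C; D; E; F/B; G/H] holding=A

before: towers=[C; D; E; F/B; G/H/A] holding=-
pre[unstack(A, H)]: on(A,H) ✓, clear(A) ✓, handempty ✓
all met → apply unstack(A, H)
after:  towers=[C; D; E; F/B; G/H] holding=A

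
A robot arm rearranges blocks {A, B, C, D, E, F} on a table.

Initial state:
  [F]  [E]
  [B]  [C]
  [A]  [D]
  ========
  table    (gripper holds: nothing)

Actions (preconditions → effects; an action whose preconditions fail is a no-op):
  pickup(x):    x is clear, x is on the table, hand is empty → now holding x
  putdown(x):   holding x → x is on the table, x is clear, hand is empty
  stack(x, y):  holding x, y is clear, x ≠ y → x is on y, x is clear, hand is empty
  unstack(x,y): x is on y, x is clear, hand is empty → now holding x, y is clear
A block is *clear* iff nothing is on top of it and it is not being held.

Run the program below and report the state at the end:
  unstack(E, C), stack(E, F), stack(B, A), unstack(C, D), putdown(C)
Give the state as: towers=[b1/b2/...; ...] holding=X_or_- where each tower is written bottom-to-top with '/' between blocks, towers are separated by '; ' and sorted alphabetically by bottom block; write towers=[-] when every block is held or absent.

step 1 (unstack(E, C)): towers=[A/B/F; D/C] holding=E
step 2 (stack(E, F)): towers=[A/B/F/E; D/C] holding=-
step 3 (stack(B, A)) [no-op]: towers=[A/B/F/E; D/C] holding=-
step 4 (unstack(C, D)): towers=[A/B/F/E; D] holding=C
step 5 (putdown(C)): towers=[A/B/F/E; C; D] holding=-

towers=[A/B/F/E; C; D] holding=-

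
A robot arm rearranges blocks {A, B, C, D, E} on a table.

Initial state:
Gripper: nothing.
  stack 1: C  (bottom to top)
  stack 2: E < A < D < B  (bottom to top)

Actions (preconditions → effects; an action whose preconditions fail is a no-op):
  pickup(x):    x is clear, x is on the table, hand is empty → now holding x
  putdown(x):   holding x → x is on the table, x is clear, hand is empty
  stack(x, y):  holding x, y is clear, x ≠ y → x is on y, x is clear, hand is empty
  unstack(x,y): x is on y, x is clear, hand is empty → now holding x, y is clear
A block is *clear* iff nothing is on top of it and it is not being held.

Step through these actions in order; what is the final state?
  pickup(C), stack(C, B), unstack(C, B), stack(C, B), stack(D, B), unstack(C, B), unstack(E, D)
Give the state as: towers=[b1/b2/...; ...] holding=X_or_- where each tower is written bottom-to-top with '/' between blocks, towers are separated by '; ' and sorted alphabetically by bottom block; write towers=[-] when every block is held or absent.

towers=[E/A/D/B] holding=C

step 1 (pickup(C)): towers=[E/A/D/B] holding=C
step 2 (stack(C, B)): towers=[E/A/D/B/C] holding=-
step 3 (unstack(C, B)): towers=[E/A/D/B] holding=C
step 4 (stack(C, B)): towers=[E/A/D/B/C] holding=-
step 5 (stack(D, B)) [no-op]: towers=[E/A/D/B/C] holding=-
step 6 (unstack(C, B)): towers=[E/A/D/B] holding=C
step 7 (unstack(E, D)) [no-op]: towers=[E/A/D/B] holding=C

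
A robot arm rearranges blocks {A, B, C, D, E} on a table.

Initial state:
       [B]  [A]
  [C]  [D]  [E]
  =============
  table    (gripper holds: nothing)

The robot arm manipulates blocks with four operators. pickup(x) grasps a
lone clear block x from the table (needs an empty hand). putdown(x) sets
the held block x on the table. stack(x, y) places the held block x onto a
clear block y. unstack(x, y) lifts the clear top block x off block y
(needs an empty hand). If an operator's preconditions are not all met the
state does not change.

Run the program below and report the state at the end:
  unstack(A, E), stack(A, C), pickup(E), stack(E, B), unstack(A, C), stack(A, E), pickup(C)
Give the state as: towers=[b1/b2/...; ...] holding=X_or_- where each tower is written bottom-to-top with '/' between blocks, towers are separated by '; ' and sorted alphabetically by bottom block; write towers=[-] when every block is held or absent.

step 1 (unstack(A, E)): towers=[C; D/B; E] holding=A
step 2 (stack(A, C)): towers=[C/A; D/B; E] holding=-
step 3 (pickup(E)): towers=[C/A; D/B] holding=E
step 4 (stack(E, B)): towers=[C/A; D/B/E] holding=-
step 5 (unstack(A, C)): towers=[C; D/B/E] holding=A
step 6 (stack(A, E)): towers=[C; D/B/E/A] holding=-
step 7 (pickup(C)): towers=[D/B/E/A] holding=C

towers=[D/B/E/A] holding=C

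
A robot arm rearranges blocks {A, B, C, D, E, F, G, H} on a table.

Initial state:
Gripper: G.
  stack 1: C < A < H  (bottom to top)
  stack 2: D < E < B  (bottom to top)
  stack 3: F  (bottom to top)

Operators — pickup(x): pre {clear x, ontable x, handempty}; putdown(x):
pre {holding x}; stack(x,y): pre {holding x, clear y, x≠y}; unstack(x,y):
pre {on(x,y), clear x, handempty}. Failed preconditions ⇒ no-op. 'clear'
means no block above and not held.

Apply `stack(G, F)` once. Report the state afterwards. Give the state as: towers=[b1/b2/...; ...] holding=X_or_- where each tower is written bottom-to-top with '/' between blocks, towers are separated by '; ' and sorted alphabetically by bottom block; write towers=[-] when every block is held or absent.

towers=[C/A/H; D/E/B; F/G] holding=-

before: towers=[C/A/H; D/E/B; F] holding=G
pre[stack(G, F)]: holding(G) ✓, clear(F) ✓, G≠F ✓
all met → apply stack(G, F)
after:  towers=[C/A/H; D/E/B; F/G] holding=-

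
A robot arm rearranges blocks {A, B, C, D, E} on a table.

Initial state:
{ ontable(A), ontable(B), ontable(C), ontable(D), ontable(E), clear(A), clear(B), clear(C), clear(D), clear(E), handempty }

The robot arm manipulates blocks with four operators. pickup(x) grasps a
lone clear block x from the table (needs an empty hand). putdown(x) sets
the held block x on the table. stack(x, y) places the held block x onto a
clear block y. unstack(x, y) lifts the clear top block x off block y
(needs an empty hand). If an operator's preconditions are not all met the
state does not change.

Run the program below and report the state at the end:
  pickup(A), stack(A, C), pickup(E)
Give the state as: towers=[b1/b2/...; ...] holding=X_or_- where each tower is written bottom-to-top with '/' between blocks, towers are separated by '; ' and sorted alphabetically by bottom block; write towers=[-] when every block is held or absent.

step 1 (pickup(A)): towers=[B; C; D; E] holding=A
step 2 (stack(A, C)): towers=[B; C/A; D; E] holding=-
step 3 (pickup(E)): towers=[B; C/A; D] holding=E

towers=[B; C/A; D] holding=E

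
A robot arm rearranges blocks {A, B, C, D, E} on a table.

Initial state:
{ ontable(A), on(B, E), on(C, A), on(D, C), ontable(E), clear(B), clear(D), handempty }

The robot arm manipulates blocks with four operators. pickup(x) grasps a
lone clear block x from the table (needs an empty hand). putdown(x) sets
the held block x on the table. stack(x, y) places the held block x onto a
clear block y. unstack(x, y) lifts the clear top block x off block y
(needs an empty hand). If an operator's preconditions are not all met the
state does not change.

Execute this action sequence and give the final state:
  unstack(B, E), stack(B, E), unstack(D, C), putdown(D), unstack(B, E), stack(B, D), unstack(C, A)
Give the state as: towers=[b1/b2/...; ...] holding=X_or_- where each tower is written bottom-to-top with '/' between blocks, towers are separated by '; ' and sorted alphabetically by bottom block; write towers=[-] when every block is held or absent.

step 1 (unstack(B, E)): towers=[A/C/D; E] holding=B
step 2 (stack(B, E)): towers=[A/C/D; E/B] holding=-
step 3 (unstack(D, C)): towers=[A/C; E/B] holding=D
step 4 (putdown(D)): towers=[A/C; D; E/B] holding=-
step 5 (unstack(B, E)): towers=[A/C; D; E] holding=B
step 6 (stack(B, D)): towers=[A/C; D/B; E] holding=-
step 7 (unstack(C, A)): towers=[A; D/B; E] holding=C

towers=[A; D/B; E] holding=C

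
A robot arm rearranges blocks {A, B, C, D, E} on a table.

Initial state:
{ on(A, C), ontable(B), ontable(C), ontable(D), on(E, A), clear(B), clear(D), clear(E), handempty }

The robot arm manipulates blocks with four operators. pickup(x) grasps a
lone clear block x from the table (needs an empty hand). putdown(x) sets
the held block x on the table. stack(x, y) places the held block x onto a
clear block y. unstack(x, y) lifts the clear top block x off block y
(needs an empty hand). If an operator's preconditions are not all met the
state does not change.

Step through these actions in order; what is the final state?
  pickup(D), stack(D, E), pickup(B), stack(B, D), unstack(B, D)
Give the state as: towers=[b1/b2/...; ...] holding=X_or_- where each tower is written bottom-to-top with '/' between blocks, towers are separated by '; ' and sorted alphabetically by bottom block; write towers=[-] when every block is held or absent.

step 1 (pickup(D)): towers=[B; C/A/E] holding=D
step 2 (stack(D, E)): towers=[B; C/A/E/D] holding=-
step 3 (pickup(B)): towers=[C/A/E/D] holding=B
step 4 (stack(B, D)): towers=[C/A/E/D/B] holding=-
step 5 (unstack(B, D)): towers=[C/A/E/D] holding=B

towers=[C/A/E/D] holding=B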